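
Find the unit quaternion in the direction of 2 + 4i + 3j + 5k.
0.2722 + 0.5443i + 0.4082j + 0.6804k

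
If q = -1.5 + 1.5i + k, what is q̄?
-1.5 - 1.5i - k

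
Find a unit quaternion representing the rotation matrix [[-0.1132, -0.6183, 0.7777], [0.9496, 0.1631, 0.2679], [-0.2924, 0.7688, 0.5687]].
0.6361 + 0.1969i + 0.4206j + 0.6162k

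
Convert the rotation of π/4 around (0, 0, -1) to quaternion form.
0.9239 - 0.3827k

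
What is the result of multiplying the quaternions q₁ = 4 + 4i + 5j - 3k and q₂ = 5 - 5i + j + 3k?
44 + 18i + 32j + 26k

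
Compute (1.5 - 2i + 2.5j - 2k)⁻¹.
0.0909 + 0.1212i - 0.1515j + 0.1212k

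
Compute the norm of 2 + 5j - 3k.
√38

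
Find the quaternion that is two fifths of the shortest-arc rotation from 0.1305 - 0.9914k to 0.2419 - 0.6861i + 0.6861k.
-0.0227 + 0.3057i - 0.9518k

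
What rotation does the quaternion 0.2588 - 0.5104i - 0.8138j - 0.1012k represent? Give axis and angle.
axis = (-0.5284, -0.8425, -0.1048), θ = 5π/6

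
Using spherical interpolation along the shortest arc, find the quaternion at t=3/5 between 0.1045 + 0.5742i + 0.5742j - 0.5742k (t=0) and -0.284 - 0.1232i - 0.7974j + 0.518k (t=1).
0.2195 + 0.3158i + 0.7335j - 0.5604k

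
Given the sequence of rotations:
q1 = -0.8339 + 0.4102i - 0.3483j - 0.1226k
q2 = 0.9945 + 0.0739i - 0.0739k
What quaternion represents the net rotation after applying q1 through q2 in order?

q2 · q1 = -0.8687 + 0.3206i - 0.3676j - 0.086k
-0.8687 + 0.3206i - 0.3676j - 0.086k


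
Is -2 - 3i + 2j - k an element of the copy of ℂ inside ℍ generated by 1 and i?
No. The quaternion -2 - 3i + 2j - k has j-coefficient y = 2 and k-coefficient z = -1, not both zero, so it does not lie in the complex subalgebra spanned by 1 and i.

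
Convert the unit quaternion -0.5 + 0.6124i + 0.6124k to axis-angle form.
axis = (√2/2, 0, √2/2), θ = 4π/3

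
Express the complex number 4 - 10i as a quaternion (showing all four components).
4 - 10i + 0j + 0k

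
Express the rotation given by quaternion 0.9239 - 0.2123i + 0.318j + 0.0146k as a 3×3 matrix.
[[0.7973, -0.162, 0.5814], [-0.108, 0.9094, 0.4016], [-0.5938, -0.383, 0.7076]]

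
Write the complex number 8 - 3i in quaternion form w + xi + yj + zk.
8 - 3i + 0j + 0k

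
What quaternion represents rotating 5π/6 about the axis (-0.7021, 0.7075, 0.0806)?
0.2588 - 0.6782i + 0.6834j + 0.0779k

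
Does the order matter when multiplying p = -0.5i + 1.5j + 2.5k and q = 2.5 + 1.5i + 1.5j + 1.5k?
Yes: pq = -5.25 - 2.75i + 8.25j + 3.25k ≠ -5.25 + 0.25i - 0.75j + 9.25k = qp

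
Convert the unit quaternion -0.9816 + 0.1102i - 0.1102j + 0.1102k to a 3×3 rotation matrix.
[[0.9514, 0.1921, 0.2406], [-0.2406, 0.9514, 0.1921], [-0.1921, -0.2406, 0.9514]]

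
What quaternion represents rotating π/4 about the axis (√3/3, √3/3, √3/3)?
0.9239 + 0.2209i + 0.2209j + 0.2209k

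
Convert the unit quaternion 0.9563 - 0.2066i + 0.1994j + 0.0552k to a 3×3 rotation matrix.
[[0.9144, -0.188, 0.3586], [0.0232, 0.9085, 0.4172], [-0.4042, -0.3731, 0.8351]]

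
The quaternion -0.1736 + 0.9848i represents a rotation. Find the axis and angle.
axis = (1, 0, 0), θ = 200°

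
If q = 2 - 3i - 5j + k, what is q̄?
2 + 3i + 5j - k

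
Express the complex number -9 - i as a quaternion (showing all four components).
-9 - i + 0j + 0k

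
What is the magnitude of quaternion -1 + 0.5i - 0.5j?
1.225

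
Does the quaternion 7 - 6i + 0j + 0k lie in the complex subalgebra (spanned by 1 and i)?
Yes. The quaternion 7 - 6i has j- and k-coefficients y = z = 0, so it lies in the complex subalgebra spanned by 1 and i.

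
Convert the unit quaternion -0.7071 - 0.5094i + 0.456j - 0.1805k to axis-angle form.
axis = (-0.7204, 0.6449, -0.2553), θ = 3π/2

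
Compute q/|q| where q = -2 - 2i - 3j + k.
-0.4714 - 0.4714i - 0.7071j + 0.2357k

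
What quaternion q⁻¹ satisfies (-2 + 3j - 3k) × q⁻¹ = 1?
-0.0909 - 0.1364j + 0.1364k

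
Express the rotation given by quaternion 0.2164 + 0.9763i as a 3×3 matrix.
[[1, 0, 0], [0, -0.9063, -0.4225], [0, 0.4225, -0.9063]]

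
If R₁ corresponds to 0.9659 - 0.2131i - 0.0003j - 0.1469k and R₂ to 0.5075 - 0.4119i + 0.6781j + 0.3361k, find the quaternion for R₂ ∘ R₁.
0.452 - 0.6055i + 0.5227j + 0.3947k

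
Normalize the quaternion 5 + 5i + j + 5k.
0.5735 + 0.5735i + 0.1147j + 0.5735k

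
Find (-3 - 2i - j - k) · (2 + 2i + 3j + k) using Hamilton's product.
2 - 8i - 11j - 9k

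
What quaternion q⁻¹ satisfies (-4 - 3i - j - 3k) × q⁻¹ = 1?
-0.1143 + 0.0857i + 0.0286j + 0.0857k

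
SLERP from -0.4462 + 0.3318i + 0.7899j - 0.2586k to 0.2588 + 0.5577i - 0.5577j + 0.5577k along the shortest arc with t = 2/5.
-0.4224 - 0.0362i + 0.7943j - 0.4352k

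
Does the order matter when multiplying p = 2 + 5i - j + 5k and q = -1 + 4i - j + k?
Yes: pq = -28 + 7i + 14j - 4k ≠ -28 - i - 16j - 2k = qp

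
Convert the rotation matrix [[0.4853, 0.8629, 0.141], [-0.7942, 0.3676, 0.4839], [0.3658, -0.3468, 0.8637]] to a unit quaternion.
0.8241 - 0.252i - 0.0682j - 0.5027k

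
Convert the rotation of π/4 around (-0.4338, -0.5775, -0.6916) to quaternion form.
0.9239 - 0.166i - 0.221j - 0.2647k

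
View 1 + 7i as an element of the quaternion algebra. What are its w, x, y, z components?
1 + 7i + 0j + 0k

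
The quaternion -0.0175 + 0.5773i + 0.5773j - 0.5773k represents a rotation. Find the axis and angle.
axis = (√3/3, √3/3, -√3/3), θ = 182°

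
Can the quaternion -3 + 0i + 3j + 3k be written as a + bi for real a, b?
No. The quaternion -3 + 3j + 3k has j-coefficient y = 3 and k-coefficient z = 3, not both zero, so it does not lie in the complex subalgebra spanned by 1 and i.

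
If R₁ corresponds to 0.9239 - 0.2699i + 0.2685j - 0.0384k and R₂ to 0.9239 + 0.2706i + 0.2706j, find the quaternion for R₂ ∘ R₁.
0.854 - 0.0097i + 0.5085j + 0.1102k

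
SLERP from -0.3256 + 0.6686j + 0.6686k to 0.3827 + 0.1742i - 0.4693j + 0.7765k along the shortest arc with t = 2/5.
-0.0391 + 0.0981i + 0.2586j + 0.9602k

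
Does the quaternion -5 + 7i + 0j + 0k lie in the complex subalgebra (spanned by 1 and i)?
Yes. The quaternion -5 + 7i has j- and k-coefficients y = z = 0, so it lies in the complex subalgebra spanned by 1 and i.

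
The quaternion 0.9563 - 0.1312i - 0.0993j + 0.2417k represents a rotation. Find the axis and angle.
axis = (-0.4487, -0.3396, 0.8266), θ = 34°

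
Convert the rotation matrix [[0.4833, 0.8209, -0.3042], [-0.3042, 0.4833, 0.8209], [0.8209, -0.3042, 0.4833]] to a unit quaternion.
0.7826 - 0.3594i - 0.3594j - 0.3594k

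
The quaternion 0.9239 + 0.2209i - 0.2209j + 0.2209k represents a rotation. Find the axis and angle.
axis = (√3/3, -√3/3, √3/3), θ = π/4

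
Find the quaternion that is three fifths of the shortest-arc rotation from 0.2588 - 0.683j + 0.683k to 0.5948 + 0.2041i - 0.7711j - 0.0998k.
0.5081 + 0.1343i - 0.8155j + 0.2425k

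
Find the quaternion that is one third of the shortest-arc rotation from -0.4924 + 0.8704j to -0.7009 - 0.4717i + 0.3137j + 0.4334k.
-0.62 - 0.1782i + 0.7464j + 0.1637k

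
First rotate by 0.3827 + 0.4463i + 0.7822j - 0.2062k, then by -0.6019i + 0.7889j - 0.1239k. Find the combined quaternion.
-0.374 - 0.2961i + 0.1225j - 0.8703k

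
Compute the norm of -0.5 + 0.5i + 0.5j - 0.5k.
1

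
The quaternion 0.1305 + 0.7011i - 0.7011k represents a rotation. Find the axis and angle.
axis = (√2/2, 0, -√2/2), θ = 165°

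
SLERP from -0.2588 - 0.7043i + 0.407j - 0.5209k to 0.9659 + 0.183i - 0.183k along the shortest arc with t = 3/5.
-0.8337 - 0.4935i + 0.2084j - 0.1339k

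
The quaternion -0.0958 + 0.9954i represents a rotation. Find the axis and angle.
axis = (1, 0, 0), θ = 191°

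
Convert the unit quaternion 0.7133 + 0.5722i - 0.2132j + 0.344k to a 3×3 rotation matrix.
[[0.6724, -0.7347, 0.0895], [0.2468, 0.1085, -0.963], [0.6978, 0.6696, 0.2543]]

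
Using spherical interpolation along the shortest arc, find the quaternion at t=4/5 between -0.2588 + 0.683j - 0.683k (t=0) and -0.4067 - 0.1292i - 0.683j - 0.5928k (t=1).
-0.4604 - 0.1215i - 0.4368j - 0.7632k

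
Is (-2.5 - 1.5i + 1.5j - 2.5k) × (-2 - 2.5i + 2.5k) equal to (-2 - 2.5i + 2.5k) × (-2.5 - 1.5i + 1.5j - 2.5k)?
No: pq = 7.5 + 13i + 7j + 2.5k ≠ 7.5 + 5.5i - 13j - 5k = qp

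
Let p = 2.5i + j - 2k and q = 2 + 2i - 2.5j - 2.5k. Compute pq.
-7.5 - 2.5i + 4.25j - 12.25k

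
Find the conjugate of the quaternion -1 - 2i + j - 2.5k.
-1 + 2i - j + 2.5k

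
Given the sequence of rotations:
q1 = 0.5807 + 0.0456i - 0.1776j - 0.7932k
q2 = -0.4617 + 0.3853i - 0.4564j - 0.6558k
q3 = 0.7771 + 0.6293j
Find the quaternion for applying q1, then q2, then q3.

q2 · q1 = -0.8869 + 0.4482i + 0.0927j - 0.0622k
q3 · q2 · q1 = -0.7475 + 0.3092i - 0.4861j - 0.3304k
-0.7475 + 0.3092i - 0.4861j - 0.3304k


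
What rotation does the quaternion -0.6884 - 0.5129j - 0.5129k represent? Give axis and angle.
axis = (0, -√2/2, -√2/2), θ = 267°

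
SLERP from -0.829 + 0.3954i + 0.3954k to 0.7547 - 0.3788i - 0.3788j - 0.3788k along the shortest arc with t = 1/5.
-0.824 + 0.3969i + 0.0776j + 0.3969k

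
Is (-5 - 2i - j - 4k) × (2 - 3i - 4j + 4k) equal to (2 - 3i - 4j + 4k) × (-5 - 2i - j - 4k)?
No: pq = -4 - 9i + 38j - 23k ≠ -4 + 31i - 2j - 33k = qp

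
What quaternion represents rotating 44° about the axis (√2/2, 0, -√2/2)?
0.9272 + 0.2649i - 0.2649k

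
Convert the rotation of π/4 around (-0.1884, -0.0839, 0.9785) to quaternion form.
0.9239 - 0.0721i - 0.0321j + 0.3745k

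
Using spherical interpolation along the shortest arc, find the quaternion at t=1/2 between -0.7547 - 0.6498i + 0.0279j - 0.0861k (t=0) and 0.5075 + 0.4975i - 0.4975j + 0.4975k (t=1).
-0.6722 - 0.611i + 0.2798j - 0.3108k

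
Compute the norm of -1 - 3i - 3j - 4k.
√35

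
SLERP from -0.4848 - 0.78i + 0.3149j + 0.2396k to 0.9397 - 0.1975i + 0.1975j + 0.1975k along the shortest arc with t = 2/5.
-0.8647 - 0.4793i + 0.1307j + 0.0742k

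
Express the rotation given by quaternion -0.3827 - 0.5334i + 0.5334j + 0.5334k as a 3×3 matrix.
[[-0.1381, -0.1608, -0.9773], [-0.9773, -0.1381, 0.1608], [-0.1608, 0.9773, -0.1381]]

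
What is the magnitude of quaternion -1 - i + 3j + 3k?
√20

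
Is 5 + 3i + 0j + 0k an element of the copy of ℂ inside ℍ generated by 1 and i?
Yes. The quaternion 5 + 3i has j- and k-coefficients y = z = 0, so it lies in the complex subalgebra spanned by 1 and i.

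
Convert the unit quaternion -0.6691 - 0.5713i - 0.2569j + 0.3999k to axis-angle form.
axis = (-0.7687, -0.3457, 0.5381), θ = 264°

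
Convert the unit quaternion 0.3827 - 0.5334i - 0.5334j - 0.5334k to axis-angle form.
axis = (-√3/3, -√3/3, -√3/3), θ = 3π/4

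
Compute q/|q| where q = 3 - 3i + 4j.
0.5145 - 0.5145i + 0.686j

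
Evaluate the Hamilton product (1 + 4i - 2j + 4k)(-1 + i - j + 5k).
-27 - 9i - 15j - k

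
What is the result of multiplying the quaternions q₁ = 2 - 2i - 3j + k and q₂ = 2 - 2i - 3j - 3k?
-6 + 4i - 20j - 4k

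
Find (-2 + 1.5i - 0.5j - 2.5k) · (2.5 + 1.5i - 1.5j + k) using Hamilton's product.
-5.5 - 3.5i - 3.5j - 9.75k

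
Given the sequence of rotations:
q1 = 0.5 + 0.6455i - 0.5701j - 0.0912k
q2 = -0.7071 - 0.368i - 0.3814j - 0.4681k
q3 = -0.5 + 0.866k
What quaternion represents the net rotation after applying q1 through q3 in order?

q2 · q1 = -0.3761 - 0.8725i - 0.1233j + 0.2864k
q3 · q2 · q1 = -0.06 + 0.543i - 0.6939j - 0.4689k
-0.06 + 0.543i - 0.6939j - 0.4689k


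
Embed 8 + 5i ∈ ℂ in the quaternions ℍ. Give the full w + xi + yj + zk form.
8 + 5i + 0j + 0k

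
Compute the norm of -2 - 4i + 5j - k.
√46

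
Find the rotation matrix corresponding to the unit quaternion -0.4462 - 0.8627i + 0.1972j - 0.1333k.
[[0.8867, -0.4592, 0.054], [-0.2213, -0.524, -0.8224], [0.406, 0.7173, -0.5663]]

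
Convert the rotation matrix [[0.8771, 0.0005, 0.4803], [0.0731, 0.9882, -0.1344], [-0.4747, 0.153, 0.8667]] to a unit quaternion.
0.9659 + 0.0744i + 0.2472j + 0.0188k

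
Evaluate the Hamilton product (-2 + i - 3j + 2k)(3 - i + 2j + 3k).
-5 - 8i - 18j - k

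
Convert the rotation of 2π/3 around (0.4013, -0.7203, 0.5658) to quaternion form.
0.5 + 0.3475i - 0.6238j + 0.49k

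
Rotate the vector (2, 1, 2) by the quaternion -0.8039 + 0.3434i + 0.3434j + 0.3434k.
(1.212, 1.472, 2.316)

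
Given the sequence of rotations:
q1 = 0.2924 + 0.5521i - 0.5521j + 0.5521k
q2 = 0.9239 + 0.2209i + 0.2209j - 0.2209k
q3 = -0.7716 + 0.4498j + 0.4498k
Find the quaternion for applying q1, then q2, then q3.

q2 · q1 = 0.3921 + 0.5747i - 0.6894j + 0.2016k
q3 · q2 · q1 = -0.0831 - 0.0427i + 0.9668j - 0.2377k
-0.0831 - 0.0427i + 0.9668j - 0.2377k


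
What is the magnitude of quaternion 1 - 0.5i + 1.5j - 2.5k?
3.122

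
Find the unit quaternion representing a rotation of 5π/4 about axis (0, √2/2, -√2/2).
-0.3827 + 0.6533j - 0.6533k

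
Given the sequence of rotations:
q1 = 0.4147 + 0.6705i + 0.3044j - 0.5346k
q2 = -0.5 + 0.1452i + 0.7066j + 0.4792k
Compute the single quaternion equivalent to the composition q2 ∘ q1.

q2 · q1 = -0.2636 - 0.7987i + 0.5398j + 0.0364k
-0.2636 - 0.7987i + 0.5398j + 0.0364k


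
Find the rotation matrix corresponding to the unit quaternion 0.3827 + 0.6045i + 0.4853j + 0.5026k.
[[0.0238, 0.202, 0.9791], [0.9714, -0.2361, 0.0251], [0.2362, 0.9505, -0.2019]]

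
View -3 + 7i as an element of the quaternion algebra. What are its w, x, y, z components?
-3 + 7i + 0j + 0k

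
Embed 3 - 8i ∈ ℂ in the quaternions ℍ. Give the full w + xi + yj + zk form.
3 - 8i + 0j + 0k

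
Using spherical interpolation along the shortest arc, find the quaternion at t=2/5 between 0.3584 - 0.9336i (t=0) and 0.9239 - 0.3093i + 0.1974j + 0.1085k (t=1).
0.6511 - 0.7522i + 0.0888j + 0.0488k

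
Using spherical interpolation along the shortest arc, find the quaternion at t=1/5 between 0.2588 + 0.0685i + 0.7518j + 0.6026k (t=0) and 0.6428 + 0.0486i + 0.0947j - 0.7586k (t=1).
0.0581 + 0.0486i + 0.654j + 0.7527k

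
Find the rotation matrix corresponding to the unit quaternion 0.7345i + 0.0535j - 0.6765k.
[[0.079, 0.0786, -0.9938], [0.0786, -0.9943, -0.0724], [-0.9938, -0.0724, -0.0847]]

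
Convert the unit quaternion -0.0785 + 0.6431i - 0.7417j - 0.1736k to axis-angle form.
axis = (0.6451, -0.744, -0.1741), θ = 189°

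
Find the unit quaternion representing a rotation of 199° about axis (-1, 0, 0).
-0.165 - 0.9863i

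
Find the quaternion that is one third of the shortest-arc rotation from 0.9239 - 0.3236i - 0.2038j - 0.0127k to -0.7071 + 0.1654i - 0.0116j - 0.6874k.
0.9148 - 0.2902i - 0.1402j + 0.2436k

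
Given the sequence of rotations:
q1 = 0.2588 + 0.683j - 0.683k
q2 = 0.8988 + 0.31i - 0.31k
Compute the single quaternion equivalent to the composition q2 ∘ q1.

q2 · q1 = 0.0209 + 0.292i + 0.8256j - 0.4824k
0.0209 + 0.292i + 0.8256j - 0.4824k


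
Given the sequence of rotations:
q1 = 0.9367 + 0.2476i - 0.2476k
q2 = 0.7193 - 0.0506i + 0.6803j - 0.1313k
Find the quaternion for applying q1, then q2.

q2 · q1 = 0.6538 - 0.0377i + 0.5922j - 0.4695k
0.6538 - 0.0377i + 0.5922j - 0.4695k


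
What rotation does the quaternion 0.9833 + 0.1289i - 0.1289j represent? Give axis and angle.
axis = (√2/2, -√2/2, 0), θ = 21°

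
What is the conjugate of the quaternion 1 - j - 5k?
1 + j + 5k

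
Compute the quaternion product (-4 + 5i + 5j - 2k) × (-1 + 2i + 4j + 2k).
-22 + 5i - 35j + 4k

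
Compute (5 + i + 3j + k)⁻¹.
0.1389 - 0.0278i - 0.0833j - 0.0278k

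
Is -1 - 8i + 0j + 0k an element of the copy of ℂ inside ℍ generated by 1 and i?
Yes. The quaternion -1 - 8i has j- and k-coefficients y = z = 0, so it lies in the complex subalgebra spanned by 1 and i.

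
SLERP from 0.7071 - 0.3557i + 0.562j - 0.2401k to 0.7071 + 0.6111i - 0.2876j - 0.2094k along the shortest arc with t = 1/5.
0.8438 - 0.1535i + 0.4326j - 0.2779k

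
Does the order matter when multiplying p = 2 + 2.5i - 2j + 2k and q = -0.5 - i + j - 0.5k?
Yes: pq = 4.5 - 4.25i + 2.25j - 1.5k ≠ 4.5 - 2.25i + 3.75j - 2.5k = qp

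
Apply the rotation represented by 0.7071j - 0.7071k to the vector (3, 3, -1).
(-3, 1, -3)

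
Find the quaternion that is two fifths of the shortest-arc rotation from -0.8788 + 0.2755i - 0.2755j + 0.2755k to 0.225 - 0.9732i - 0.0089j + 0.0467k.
-0.7128 + 0.6554i - 0.1854j + 0.1674k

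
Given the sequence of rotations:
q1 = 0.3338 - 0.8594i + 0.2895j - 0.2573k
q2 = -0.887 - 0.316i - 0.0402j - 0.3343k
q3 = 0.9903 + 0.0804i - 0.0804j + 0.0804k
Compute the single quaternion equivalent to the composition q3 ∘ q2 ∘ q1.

q2 · q1 = -0.642 + 0.7639i - 0.0642j - 0.0094k
q3 · q2 · q1 = -0.7016 + 0.7108i + 0.0502j - 0.0047k
-0.7016 + 0.7108i + 0.0502j - 0.0047k


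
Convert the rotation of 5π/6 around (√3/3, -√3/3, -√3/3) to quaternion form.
0.2588 + 0.5577i - 0.5577j - 0.5577k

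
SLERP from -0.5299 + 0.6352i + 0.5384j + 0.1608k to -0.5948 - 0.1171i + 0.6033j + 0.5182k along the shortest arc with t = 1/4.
-0.5883 + 0.4712i + 0.5974j + 0.2737k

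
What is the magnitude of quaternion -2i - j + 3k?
√14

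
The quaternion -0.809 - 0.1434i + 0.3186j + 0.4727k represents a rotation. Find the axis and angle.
axis = (-0.244, 0.542, 0.8042), θ = 288°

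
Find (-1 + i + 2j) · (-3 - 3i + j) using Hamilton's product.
4 - 7j + 7k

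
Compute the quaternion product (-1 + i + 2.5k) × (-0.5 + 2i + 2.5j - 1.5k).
2.25 - 8.75i + 4j + 2.75k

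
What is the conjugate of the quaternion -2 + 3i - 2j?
-2 - 3i + 2j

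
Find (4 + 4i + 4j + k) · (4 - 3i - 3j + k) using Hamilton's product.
39 + 11i - 3j + 8k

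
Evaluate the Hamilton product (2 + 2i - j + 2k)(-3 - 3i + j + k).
-1 - 15i - 3j - 5k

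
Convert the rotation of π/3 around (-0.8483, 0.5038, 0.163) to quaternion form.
0.866 - 0.4242i + 0.2519j + 0.0815k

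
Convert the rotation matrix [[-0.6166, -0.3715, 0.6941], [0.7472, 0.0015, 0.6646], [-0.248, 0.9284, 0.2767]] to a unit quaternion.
0.4067 + 0.1622i + 0.5791j + 0.6877k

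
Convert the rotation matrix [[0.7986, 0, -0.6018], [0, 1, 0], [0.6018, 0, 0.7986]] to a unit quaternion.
0.9483 - 0.3173j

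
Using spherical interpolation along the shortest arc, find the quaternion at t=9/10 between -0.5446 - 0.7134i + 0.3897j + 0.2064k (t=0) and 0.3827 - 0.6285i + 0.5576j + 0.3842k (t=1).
0.2917 - 0.67i + 0.5655j + 0.3823k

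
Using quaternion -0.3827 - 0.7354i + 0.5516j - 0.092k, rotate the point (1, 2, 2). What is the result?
(-1.963, -2.267, 0.1)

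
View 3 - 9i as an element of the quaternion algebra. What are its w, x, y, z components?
3 - 9i + 0j + 0k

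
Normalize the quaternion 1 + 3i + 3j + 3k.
0.189 + 0.5669i + 0.5669j + 0.5669k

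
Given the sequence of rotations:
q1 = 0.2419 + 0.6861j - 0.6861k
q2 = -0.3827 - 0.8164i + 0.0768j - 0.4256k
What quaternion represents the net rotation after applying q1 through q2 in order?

q2 · q1 = -0.4373 + 0.0418i - 0.8041j - 0.4005k
-0.4373 + 0.0418i - 0.8041j - 0.4005k


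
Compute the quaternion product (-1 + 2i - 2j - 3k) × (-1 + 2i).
-3 - 4i - 4j + 7k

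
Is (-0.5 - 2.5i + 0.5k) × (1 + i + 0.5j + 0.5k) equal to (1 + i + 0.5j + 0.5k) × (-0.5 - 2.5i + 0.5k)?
No: pq = 1.75 - 3.25i + 1.5j - k ≠ 1.75 - 2.75i - 2j + 1.5k = qp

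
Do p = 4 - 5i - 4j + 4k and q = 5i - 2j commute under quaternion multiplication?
No: pq = 17 + 28i + 12j + 30k ≠ 17 + 12i - 28j - 30k = qp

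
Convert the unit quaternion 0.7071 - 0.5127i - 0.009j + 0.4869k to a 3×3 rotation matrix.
[[0.5257, -0.6793, -0.512], [0.6978, 0.0001, 0.7163], [-0.4865, -0.7338, 0.4741]]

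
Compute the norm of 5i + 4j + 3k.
√50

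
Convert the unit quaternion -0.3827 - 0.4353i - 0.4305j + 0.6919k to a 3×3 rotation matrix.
[[-0.3281, 0.9044, -0.2729], [-0.1548, -0.3364, -0.9289], [-0.9319, -0.2625, 0.2504]]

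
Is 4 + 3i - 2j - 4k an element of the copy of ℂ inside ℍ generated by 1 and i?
No. The quaternion 4 + 3i - 2j - 4k has j-coefficient y = -2 and k-coefficient z = -4, not both zero, so it does not lie in the complex subalgebra spanned by 1 and i.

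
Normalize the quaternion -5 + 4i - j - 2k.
-0.7372 + 0.5898i - 0.1474j - 0.2949k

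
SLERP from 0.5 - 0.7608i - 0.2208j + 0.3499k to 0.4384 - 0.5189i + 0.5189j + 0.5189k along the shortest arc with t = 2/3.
0.4965 - 0.6501i + 0.2875j + 0.4983k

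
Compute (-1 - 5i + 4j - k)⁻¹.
-0.0233 + 0.1163i - 0.093j + 0.0233k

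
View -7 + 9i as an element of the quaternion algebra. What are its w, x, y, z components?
-7 + 9i + 0j + 0k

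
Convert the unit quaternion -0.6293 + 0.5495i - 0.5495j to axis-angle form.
axis = (√2/2, -√2/2, 0), θ = 258°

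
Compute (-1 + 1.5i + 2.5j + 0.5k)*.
-1 - 1.5i - 2.5j - 0.5k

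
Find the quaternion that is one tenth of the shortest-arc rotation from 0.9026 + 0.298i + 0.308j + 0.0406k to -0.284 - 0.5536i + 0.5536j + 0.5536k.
0.9052 + 0.362i + 0.2196j - 0.037k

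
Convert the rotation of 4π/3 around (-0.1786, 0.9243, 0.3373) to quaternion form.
-0.5 - 0.1547i + 0.8005j + 0.2921k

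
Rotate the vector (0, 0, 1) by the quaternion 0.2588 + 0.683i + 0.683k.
(0.933, -0.354, 0.067)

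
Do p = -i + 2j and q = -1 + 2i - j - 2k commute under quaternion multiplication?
No: pq = 4 - 3i - 4j - 3k ≠ 4 + 5i + 3k = qp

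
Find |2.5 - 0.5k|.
2.55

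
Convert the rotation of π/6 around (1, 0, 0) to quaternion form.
0.9659 + 0.2588i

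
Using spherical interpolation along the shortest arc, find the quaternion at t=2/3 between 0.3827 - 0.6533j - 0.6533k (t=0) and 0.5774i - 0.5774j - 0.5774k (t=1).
0.1378 + 0.4041i - 0.6394j - 0.6394k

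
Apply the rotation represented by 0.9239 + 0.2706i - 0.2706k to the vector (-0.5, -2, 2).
(-1.72, -2.164, 0.78)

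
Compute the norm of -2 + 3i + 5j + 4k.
√54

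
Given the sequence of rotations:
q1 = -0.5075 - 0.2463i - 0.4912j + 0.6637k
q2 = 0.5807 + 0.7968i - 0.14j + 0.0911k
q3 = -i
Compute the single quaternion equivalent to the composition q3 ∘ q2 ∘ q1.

q2 · q1 = -0.2277 - 0.5956i - 0.7655j - 0.0867k
q3 · q2 · q1 = -0.5956 + 0.2277i - 0.0867j + 0.7655k
-0.5956 + 0.2277i - 0.0867j + 0.7655k


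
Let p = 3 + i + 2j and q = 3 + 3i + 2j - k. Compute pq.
2 + 10i + 13j - 7k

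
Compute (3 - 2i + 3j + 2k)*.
3 + 2i - 3j - 2k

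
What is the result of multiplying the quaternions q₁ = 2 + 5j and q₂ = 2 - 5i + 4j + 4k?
-16 + 10i + 18j + 33k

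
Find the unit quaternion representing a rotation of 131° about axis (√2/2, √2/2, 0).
0.4147 + 0.6434i + 0.6434j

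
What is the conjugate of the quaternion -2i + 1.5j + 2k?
2i - 1.5j - 2k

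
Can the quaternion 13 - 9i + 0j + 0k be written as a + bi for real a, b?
Yes. The quaternion 13 - 9i has j- and k-coefficients y = z = 0, so it lies in the complex subalgebra spanned by 1 and i.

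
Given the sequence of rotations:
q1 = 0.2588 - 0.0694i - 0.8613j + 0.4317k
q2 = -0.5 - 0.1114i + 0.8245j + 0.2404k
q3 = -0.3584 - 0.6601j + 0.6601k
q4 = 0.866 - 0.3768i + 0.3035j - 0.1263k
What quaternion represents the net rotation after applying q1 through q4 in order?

q2 · q1 = 0.4692 + 0.5689i + 0.6754j - 0.0005k
q3 · q2 · q1 = 0.278 - 0.6494i - 0.1763j + 0.6854k
q4 · q3 · q2 · q1 = 0.1361 - 0.4814i + 0.272j + 0.822k
0.1361 - 0.4814i + 0.272j + 0.822k


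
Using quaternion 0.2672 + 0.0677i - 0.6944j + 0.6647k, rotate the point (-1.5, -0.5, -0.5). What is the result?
(1.637, 0.034, -0.261)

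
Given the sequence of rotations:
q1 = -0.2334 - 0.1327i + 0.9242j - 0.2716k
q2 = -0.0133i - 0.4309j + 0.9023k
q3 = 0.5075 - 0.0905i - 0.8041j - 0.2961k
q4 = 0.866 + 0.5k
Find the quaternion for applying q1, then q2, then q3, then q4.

q2 · q1 = 0.6415 - 0.7138i - 0.0228j - 0.2801k
q3 · q2 · q1 = 0.1597 - 0.2018i - 0.3414j - 0.904k
q4 · q3 · q2 · q1 = 0.5903 - 0.0041i - 0.3966j - 0.703k
0.5903 - 0.0041i - 0.3966j - 0.703k


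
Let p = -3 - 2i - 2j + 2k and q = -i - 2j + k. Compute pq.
-8 + 5i + 6j - k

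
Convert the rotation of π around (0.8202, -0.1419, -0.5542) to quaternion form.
0.8202i - 0.1419j - 0.5542k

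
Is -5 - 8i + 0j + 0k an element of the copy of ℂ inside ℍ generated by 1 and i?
Yes. The quaternion -5 - 8i has j- and k-coefficients y = z = 0, so it lies in the complex subalgebra spanned by 1 and i.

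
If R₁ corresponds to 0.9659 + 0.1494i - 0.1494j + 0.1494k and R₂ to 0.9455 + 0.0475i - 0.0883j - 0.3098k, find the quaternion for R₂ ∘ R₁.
0.9393 + 0.1277i - 0.2799j - 0.1519k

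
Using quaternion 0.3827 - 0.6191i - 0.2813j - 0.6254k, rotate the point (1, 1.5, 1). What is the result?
(1.859, -0.128, 0.882)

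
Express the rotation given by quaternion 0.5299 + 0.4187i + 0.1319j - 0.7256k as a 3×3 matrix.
[[-0.0878, 0.8794, -0.4678], [-0.6585, -0.4036, -0.6352], [-0.7474, 0.2523, 0.6146]]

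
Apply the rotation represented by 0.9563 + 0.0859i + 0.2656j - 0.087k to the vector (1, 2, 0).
(1.268, 1.819, -0.287)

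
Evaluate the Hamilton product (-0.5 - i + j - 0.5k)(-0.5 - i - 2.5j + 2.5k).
3 + 2.25i + 3.75j + 2.5k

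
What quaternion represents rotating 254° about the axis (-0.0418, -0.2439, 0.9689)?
-0.6018 - 0.0334i - 0.1948j + 0.7738k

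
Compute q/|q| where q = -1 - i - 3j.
-0.3015 - 0.3015i - 0.9045j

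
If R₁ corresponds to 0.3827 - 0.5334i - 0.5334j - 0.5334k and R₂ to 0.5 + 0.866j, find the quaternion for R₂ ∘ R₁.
0.6533 - 0.7286i + 0.0647j + 0.1952k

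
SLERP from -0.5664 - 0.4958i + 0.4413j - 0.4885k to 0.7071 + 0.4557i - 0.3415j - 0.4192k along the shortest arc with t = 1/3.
-0.6847 - 0.5366i + 0.453j - 0.1952k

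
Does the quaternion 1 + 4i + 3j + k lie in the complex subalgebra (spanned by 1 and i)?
No. The quaternion 1 + 4i + 3j + k has j-coefficient y = 3 and k-coefficient z = 1, not both zero, so it does not lie in the complex subalgebra spanned by 1 and i.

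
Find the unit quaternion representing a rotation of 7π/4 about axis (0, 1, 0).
-0.9239 + 0.3827j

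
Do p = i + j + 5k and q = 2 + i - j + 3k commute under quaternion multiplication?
No: pq = -15 + 10i + 4j + 8k ≠ -15 - 6i + 12k = qp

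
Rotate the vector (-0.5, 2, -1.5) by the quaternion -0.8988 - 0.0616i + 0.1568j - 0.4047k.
(-1.457, 1.332, -1.613)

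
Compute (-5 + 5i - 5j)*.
-5 - 5i + 5j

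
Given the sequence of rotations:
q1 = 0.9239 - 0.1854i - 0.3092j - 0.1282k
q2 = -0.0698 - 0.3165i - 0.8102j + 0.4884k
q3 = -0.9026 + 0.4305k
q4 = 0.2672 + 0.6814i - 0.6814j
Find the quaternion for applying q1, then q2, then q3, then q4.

q2 · q1 = -0.3111 - 0.0246i - 0.8581j + 0.4078k
q3 · q2 · q1 = 0.1052 + 0.3916i + 0.7639j - 0.502k
q4 · q3 · q2 · q1 = 0.2818 + 0.5184i + 0.4745j + 0.6532k
0.2818 + 0.5184i + 0.4745j + 0.6532k


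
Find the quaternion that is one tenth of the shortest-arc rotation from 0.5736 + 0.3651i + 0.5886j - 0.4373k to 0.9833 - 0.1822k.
0.6413 + 0.337i + 0.5433j - 0.4243k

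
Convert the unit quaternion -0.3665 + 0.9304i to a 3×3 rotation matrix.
[[1, 0, 0], [0, -0.7313, 0.682], [0, -0.682, -0.7313]]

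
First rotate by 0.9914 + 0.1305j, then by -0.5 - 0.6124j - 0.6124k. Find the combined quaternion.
-0.4158 + 0.0799i - 0.6724j - 0.6071k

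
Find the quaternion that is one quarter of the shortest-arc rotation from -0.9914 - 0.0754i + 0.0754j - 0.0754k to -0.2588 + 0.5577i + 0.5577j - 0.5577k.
-0.9299 + 0.1178i + 0.2464j - 0.2464k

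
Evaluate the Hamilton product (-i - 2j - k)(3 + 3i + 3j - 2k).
7 + 4i - 11j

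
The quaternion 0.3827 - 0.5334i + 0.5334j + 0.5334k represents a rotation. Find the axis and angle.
axis = (-√3/3, √3/3, √3/3), θ = 3π/4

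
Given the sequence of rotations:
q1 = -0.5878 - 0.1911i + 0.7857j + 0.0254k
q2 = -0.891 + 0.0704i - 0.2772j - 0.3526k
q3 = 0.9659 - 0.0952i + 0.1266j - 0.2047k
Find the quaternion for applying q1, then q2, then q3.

q2 · q1 = 0.7639 + 0.3989i - 0.4715j + 0.187k
q3 · q2 · q1 = 0.8738 + 0.2397i - 0.4226j + 0.0186k
0.8738 + 0.2397i - 0.4226j + 0.0186k


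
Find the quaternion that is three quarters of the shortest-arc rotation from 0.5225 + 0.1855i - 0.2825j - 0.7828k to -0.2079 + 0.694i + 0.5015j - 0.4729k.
-0.0047 + 0.6609i + 0.3383j - 0.6699k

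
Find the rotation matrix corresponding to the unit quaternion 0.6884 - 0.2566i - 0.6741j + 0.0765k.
[[0.0795, 0.2406, -0.9674], [0.4513, 0.8566, 0.2501], [0.8888, -0.4564, -0.0405]]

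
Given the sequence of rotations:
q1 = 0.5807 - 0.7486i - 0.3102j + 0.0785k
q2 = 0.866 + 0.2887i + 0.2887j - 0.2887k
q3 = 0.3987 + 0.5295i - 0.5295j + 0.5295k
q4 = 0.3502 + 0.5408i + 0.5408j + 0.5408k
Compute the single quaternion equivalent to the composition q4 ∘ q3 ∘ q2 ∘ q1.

q2 · q1 = 0.8312 - 0.5475i + 0.0925j + 0.0269k
q3 · q2 · q1 = 0.656 + 0.1586i - 0.7074j + 0.2099k
q4 · q3 · q2 · q1 = 0.413 + 0.9064i + 0.0793j - 0.0401k
0.413 + 0.9064i + 0.0793j - 0.0401k


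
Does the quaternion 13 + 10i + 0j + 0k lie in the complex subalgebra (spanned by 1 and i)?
Yes. The quaternion 13 + 10i has j- and k-coefficients y = z = 0, so it lies in the complex subalgebra spanned by 1 and i.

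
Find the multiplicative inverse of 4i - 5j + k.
-0.0952i + 0.119j - 0.0238k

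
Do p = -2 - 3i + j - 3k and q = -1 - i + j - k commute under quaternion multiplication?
No: pq = -5 + 7i - 3j + 3k ≠ -5 + 3i - 3j + 7k = qp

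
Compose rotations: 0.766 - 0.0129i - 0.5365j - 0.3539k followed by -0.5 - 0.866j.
-0.8476 + 0.3129i - 0.3951j + 0.1658k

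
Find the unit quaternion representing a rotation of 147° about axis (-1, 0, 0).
0.284 - 0.9588i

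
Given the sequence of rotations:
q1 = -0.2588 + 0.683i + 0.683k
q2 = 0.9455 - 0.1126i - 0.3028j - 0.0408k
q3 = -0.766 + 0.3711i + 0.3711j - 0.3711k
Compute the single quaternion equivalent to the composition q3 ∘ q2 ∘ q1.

q2 · q1 = -0.1399 + 0.4681i + 0.1274j + 0.8631k
q3 · q2 · q1 = 0.2065 - 0.0429i - 0.6435j - 0.7357k
0.2065 - 0.0429i - 0.6435j - 0.7357k


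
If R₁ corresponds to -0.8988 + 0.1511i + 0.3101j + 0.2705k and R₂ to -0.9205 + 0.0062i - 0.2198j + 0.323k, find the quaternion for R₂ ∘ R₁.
0.8072 - 0.3043i - 0.0408j - 0.5042k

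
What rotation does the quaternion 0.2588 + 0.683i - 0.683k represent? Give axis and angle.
axis = (√2/2, 0, -√2/2), θ = 5π/6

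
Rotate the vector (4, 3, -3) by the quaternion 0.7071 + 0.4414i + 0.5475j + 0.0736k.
(0.179, 5.779, -0.755)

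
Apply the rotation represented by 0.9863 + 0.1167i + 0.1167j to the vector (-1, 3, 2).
(-0.431, 2.431, 2.812)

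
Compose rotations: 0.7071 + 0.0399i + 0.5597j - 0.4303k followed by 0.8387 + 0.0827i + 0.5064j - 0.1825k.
0.2278 - 0.0238i + 0.8558j - 0.4639k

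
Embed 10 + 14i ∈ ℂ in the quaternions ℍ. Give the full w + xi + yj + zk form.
10 + 14i + 0j + 0k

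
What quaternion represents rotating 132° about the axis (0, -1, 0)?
0.4067 - 0.9135j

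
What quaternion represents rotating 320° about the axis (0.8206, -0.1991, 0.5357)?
-0.9397 + 0.2807i - 0.0681j + 0.1832k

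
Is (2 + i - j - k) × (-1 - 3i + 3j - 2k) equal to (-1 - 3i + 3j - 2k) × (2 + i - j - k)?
No: pq = 2 - 2i + 12j - 3k ≠ 2 - 12i + 2j - 3k = qp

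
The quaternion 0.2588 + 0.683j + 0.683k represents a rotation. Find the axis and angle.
axis = (0, √2/2, √2/2), θ = 5π/6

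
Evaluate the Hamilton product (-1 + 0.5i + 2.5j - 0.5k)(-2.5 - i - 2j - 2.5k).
6.75 - 7.5i - 2.5j + 5.25k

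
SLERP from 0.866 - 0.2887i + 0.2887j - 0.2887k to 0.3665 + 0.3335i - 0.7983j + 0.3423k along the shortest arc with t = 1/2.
0.3355 - 0.4179i + 0.7301j - 0.4238k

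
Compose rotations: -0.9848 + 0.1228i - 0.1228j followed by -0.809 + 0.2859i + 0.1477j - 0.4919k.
0.7797 - 0.4413i - 0.1065j + 0.4312k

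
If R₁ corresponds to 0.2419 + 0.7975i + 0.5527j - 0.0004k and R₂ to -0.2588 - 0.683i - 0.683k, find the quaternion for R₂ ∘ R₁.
0.4818 + 0.0059i - 0.688j - 0.5426k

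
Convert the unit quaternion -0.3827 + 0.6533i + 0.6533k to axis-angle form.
axis = (√2/2, 0, √2/2), θ = 5π/4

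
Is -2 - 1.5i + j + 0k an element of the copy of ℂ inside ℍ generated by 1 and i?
No. The quaternion -2 - 1.5i + j has j-coefficient y = 1 and k-coefficient z = 0, not both zero, so it does not lie in the complex subalgebra spanned by 1 and i.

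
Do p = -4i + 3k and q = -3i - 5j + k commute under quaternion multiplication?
No: pq = -15 + 15i - 5j + 20k ≠ -15 - 15i + 5j - 20k = qp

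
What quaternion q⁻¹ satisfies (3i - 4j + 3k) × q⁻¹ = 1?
-0.0882i + 0.1176j - 0.0882k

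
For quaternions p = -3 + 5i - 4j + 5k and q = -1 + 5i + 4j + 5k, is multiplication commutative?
No: pq = -31 - 60i - 8j + 20k ≠ -31 + 20i - 8j - 60k = qp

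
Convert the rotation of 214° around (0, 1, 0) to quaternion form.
-0.2924 + 0.9563j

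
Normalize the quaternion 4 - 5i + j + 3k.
0.5601 - 0.7001i + 0.14j + 0.4201k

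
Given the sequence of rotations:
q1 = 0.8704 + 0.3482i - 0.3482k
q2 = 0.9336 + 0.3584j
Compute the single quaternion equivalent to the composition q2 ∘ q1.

q2 · q1 = 0.8126 + 0.2003i + 0.312j - 0.4499k
0.8126 + 0.2003i + 0.312j - 0.4499k


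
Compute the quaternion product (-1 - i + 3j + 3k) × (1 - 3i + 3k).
-13 + 11i - 3j + 9k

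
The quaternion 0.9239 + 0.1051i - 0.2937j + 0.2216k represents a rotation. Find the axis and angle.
axis = (0.2747, -0.7676, 0.5791), θ = π/4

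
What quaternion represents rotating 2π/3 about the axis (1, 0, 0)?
0.5 + 0.866i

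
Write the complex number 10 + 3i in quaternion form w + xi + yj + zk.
10 + 3i + 0j + 0k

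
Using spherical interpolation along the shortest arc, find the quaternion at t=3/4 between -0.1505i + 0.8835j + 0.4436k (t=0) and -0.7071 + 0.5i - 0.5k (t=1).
0.6032 - 0.4757i + 0.2887j + 0.5715k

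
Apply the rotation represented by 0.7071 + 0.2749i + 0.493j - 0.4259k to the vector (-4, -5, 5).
(-2.656, -5.149, 5.695)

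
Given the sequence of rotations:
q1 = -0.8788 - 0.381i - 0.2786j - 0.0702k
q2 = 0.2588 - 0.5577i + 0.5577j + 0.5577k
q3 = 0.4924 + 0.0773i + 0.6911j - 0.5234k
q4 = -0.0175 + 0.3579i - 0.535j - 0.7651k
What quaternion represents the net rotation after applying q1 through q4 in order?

q2 · q1 = -0.2454 + 0.5077i - 0.8138j - 0.1404k
q3 · q2 · q1 = 0.3289 - 0.292i - 0.8252j - 0.3545k
q4 · q3 · q2 · q1 = -0.614 - 0.3189i + 0.1888j - 0.697k
-0.614 - 0.3189i + 0.1888j - 0.697k


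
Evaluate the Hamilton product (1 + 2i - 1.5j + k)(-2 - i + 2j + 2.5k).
0.5 - 10.75i - j + 3k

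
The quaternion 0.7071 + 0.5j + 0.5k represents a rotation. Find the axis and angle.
axis = (0, √2/2, √2/2), θ = π/2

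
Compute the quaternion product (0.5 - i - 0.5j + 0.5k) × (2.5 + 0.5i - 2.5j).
0.5 - i - 2.25j + 4k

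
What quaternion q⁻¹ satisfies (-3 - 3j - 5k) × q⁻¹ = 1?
-0.0698 + 0.0698j + 0.1163k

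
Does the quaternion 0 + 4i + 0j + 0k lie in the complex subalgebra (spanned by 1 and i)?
Yes. The quaternion 4i has j- and k-coefficients y = z = 0, so it lies in the complex subalgebra spanned by 1 and i.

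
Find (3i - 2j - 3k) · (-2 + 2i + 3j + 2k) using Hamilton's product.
6 - i - 8j + 19k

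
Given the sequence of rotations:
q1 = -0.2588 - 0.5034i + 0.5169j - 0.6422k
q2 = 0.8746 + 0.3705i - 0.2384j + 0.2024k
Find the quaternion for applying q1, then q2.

q2 · q1 = 0.2134 - 0.4877i + 0.6498j - 0.5425k
0.2134 - 0.4877i + 0.6498j - 0.5425k


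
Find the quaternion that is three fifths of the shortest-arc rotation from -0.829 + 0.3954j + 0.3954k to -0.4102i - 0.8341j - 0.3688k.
-0.3929 + 0.2804i + 0.7575j + 0.4395k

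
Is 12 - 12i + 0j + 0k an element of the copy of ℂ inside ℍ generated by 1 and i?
Yes. The quaternion 12 - 12i has j- and k-coefficients y = z = 0, so it lies in the complex subalgebra spanned by 1 and i.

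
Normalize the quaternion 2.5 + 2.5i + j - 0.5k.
0.6742 + 0.6742i + 0.2697j - 0.1348k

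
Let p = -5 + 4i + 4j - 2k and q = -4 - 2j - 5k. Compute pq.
18 - 40i + 14j + 25k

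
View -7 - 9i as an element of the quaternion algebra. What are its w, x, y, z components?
-7 - 9i + 0j + 0k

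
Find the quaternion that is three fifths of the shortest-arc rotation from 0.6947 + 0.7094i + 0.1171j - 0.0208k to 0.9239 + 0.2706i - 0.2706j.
0.8741 + 0.4705i - 0.1201j - 0.0088k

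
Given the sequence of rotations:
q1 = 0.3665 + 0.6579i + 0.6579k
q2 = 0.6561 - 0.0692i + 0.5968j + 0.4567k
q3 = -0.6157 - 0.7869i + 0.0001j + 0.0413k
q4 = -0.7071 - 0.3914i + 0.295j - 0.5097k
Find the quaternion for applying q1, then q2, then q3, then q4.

q2 · q1 = -0.0145 + 0.7989i + 0.5647j + 0.2064k
q3 · q2 · q1 = 0.629 - 0.5038i - 0.1523j - 0.5721k
q4 · q3 · q2 · q1 = -0.8886 - 0.1364i + 0.3261j + 0.2922k
-0.8886 - 0.1364i + 0.3261j + 0.2922k


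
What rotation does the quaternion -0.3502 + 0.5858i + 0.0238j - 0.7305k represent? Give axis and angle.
axis = (0.6254, 0.0254, -0.7799), θ = 221°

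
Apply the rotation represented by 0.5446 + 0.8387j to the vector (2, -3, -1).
(-1.727, -3, -1.42)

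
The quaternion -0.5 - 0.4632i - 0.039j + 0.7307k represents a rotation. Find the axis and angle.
axis = (-0.5349, -0.045, 0.8437), θ = 4π/3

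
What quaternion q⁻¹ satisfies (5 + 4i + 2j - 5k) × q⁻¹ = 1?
0.0714 - 0.0571i - 0.0286j + 0.0714k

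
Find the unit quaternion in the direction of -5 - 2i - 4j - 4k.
-0.6402 - 0.2561i - 0.5121j - 0.5121k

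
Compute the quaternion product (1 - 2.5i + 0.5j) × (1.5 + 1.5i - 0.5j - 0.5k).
5.5 - 2.5i - j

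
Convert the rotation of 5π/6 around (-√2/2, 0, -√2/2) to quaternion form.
0.2588 - 0.683i - 0.683k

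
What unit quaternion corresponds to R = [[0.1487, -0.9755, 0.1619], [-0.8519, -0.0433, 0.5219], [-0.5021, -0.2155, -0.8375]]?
-0.2588 + 0.7123i - 0.6414j - 0.1194k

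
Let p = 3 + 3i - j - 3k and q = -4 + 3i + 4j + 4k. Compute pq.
-5 + 5i - 5j + 39k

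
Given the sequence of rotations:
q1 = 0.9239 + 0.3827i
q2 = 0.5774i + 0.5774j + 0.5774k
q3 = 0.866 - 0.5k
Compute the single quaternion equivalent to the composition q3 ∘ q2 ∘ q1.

q2 · q1 = -0.221 + 0.5335i + 0.7544j + 0.3125k
q3 · q2 · q1 = -0.0351 + 0.8392i + 0.3866j + 0.3811k
-0.0351 + 0.8392i + 0.3866j + 0.3811k


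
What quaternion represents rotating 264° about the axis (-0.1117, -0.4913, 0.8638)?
-0.6691 - 0.083i - 0.3651j + 0.6419k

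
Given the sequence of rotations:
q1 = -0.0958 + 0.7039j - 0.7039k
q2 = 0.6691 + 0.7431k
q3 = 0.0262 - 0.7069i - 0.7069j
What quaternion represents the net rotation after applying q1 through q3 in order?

q2 · q1 = 0.459 - 0.5231i + 0.471j - 0.5422k
q3 · q2 · q1 = -0.0248 + 0.0451i - 0.6954j - 0.7169k
-0.0248 + 0.0451i - 0.6954j - 0.7169k
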